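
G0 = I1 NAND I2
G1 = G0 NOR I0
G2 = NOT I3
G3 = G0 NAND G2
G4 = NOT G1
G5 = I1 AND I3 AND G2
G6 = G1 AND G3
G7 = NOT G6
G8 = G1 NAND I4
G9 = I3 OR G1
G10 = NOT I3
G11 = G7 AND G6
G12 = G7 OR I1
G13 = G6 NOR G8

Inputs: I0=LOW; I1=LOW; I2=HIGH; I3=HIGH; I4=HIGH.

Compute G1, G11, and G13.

G0 = I1 NAND I2 = LOW NAND HIGH = HIGH
G1 = G0 NOR I0 = HIGH NOR LOW = LOW
G2 = NOT I3 = NOT HIGH = LOW
G3 = G0 NAND G2 = HIGH NAND LOW = HIGH
G6 = G1 AND G3 = LOW AND HIGH = LOW
G7 = NOT G6 = NOT LOW = HIGH
G8 = G1 NAND I4 = LOW NAND HIGH = HIGH
G11 = G7 AND G6 = HIGH AND LOW = LOW
G13 = G6 NOR G8 = LOW NOR HIGH = LOW

G1 = LOW, G11 = LOW, G13 = LOW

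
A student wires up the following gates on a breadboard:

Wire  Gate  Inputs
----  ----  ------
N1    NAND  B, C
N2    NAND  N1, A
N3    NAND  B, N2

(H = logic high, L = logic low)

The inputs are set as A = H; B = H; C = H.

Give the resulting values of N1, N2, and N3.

N1 = B NAND C = H NAND H = L
N2 = N1 NAND A = L NAND H = H
N3 = B NAND N2 = H NAND H = L

N1 = L, N2 = H, N3 = L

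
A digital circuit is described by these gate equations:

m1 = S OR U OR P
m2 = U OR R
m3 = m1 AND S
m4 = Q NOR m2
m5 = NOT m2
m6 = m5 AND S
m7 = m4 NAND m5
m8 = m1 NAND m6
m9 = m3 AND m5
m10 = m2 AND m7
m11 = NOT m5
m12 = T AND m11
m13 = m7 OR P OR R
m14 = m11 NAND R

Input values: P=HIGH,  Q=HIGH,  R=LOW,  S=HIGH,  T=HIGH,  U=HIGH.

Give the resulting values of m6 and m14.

m2 = U OR R = HIGH OR LOW = HIGH
m5 = NOT m2 = NOT HIGH = LOW
m6 = m5 AND S = LOW AND HIGH = LOW
m11 = NOT m5 = NOT LOW = HIGH
m14 = m11 NAND R = HIGH NAND LOW = HIGH

m6 = LOW, m14 = HIGH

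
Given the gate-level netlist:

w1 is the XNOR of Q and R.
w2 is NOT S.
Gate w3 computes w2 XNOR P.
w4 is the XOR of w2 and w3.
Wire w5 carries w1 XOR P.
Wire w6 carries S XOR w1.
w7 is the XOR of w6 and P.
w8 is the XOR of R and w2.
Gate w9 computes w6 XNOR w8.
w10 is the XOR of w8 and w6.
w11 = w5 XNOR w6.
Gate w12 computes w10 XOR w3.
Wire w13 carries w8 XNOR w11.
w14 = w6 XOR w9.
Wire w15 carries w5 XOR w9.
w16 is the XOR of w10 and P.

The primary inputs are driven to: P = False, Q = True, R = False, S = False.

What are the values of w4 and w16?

w1 = Q XNOR R = True XNOR False = False
w2 = NOT S = NOT False = True
w3 = w2 XNOR P = True XNOR False = False
w4 = w2 XOR w3 = True XOR False = True
w6 = S XOR w1 = False XOR False = False
w8 = R XOR w2 = False XOR True = True
w10 = w8 XOR w6 = True XOR False = True
w16 = w10 XOR P = True XOR False = True

w4 = True, w16 = True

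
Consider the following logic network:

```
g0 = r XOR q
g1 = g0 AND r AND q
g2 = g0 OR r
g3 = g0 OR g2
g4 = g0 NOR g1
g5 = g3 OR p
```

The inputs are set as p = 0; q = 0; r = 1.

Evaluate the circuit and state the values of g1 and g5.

g0 = r XOR q = 1 XOR 0 = 1
g1 = g0 AND r AND q = 1 AND 1 AND 0 = 0
g2 = g0 OR r = 1 OR 1 = 1
g3 = g0 OR g2 = 1 OR 1 = 1
g5 = g3 OR p = 1 OR 0 = 1

g1 = 0, g5 = 1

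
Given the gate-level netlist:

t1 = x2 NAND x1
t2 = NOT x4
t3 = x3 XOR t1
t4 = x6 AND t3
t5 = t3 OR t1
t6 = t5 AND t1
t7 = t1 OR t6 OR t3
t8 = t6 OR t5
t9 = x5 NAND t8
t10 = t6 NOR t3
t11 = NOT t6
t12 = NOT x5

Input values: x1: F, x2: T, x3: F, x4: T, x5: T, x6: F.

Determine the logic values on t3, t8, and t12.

t3 = T  t8 = T  t12 = F

t1 = x2 NAND x1 = T NAND F = T
t3 = x3 XOR t1 = F XOR T = T
t5 = t3 OR t1 = T OR T = T
t6 = t5 AND t1 = T AND T = T
t8 = t6 OR t5 = T OR T = T
t12 = NOT x5 = NOT T = F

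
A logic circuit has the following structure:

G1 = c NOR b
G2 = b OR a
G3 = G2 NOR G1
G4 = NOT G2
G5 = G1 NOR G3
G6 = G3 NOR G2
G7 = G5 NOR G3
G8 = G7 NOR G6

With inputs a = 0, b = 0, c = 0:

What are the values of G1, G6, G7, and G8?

G1 = c NOR b = 0 NOR 0 = 1
G2 = b OR a = 0 OR 0 = 0
G3 = G2 NOR G1 = 0 NOR 1 = 0
G5 = G1 NOR G3 = 1 NOR 0 = 0
G6 = G3 NOR G2 = 0 NOR 0 = 1
G7 = G5 NOR G3 = 0 NOR 0 = 1
G8 = G7 NOR G6 = 1 NOR 1 = 0

G1 = 1  G6 = 1  G7 = 1  G8 = 0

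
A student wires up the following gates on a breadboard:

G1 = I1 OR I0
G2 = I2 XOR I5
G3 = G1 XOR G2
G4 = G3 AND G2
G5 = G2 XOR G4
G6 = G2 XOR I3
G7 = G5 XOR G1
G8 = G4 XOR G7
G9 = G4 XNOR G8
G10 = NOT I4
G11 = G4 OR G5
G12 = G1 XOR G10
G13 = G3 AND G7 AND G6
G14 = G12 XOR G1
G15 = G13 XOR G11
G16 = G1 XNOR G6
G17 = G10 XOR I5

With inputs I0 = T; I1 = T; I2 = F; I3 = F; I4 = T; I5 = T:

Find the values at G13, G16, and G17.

G13 = F, G16 = T, G17 = T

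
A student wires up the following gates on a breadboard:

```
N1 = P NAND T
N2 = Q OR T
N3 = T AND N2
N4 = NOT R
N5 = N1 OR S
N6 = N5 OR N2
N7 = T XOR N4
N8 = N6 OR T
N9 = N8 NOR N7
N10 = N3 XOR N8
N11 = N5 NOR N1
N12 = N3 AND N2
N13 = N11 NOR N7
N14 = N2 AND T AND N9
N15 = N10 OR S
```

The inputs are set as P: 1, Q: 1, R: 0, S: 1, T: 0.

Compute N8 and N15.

N8 = 1, N15 = 1

N1 = P NAND T = 1 NAND 0 = 1
N2 = Q OR T = 1 OR 0 = 1
N3 = T AND N2 = 0 AND 1 = 0
N5 = N1 OR S = 1 OR 1 = 1
N6 = N5 OR N2 = 1 OR 1 = 1
N8 = N6 OR T = 1 OR 0 = 1
N10 = N3 XOR N8 = 0 XOR 1 = 1
N15 = N10 OR S = 1 OR 1 = 1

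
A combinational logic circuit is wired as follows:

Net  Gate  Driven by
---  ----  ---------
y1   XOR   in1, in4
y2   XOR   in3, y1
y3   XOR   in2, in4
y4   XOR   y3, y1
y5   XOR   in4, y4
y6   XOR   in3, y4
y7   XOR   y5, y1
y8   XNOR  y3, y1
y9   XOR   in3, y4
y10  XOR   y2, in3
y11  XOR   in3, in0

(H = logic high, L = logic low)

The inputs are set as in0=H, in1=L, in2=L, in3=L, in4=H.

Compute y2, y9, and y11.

y1 = in1 XOR in4 = L XOR H = H
y2 = in3 XOR y1 = L XOR H = H
y3 = in2 XOR in4 = L XOR H = H
y4 = y3 XOR y1 = H XOR H = L
y9 = in3 XOR y4 = L XOR L = L
y11 = in3 XOR in0 = L XOR H = H

y2 = H, y9 = L, y11 = H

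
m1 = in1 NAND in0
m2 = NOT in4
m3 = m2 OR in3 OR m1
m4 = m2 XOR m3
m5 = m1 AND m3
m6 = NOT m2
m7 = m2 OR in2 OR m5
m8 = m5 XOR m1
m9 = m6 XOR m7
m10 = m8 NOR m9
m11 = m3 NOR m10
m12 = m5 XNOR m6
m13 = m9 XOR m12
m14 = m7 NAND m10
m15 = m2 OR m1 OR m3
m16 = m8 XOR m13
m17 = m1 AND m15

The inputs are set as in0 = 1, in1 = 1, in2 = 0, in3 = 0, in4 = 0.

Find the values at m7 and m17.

m1 = in1 NAND in0 = 1 NAND 1 = 0
m2 = NOT in4 = NOT 0 = 1
m3 = m2 OR in3 OR m1 = 1 OR 0 OR 0 = 1
m5 = m1 AND m3 = 0 AND 1 = 0
m7 = m2 OR in2 OR m5 = 1 OR 0 OR 0 = 1
m15 = m2 OR m1 OR m3 = 1 OR 0 OR 1 = 1
m17 = m1 AND m15 = 0 AND 1 = 0

m7 = 1; m17 = 0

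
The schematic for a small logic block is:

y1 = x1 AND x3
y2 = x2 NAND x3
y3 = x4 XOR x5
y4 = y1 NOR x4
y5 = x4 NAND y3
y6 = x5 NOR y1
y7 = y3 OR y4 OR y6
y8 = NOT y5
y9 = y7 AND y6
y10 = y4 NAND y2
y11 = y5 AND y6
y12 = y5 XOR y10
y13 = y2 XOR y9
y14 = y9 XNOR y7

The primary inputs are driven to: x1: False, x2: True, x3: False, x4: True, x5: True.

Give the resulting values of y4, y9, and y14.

y1 = x1 AND x3 = False AND False = False
y3 = x4 XOR x5 = True XOR True = False
y4 = y1 NOR x4 = False NOR True = False
y6 = x5 NOR y1 = True NOR False = False
y7 = y3 OR y4 OR y6 = False OR False OR False = False
y9 = y7 AND y6 = False AND False = False
y14 = y9 XNOR y7 = False XNOR False = True

y4 = False, y9 = False, y14 = True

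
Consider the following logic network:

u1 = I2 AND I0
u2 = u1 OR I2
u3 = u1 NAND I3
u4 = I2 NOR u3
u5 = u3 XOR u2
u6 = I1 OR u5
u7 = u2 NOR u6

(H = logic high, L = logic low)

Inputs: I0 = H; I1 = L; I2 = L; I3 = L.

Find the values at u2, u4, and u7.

u1 = I2 AND I0 = L AND H = L
u2 = u1 OR I2 = L OR L = L
u3 = u1 NAND I3 = L NAND L = H
u4 = I2 NOR u3 = L NOR H = L
u5 = u3 XOR u2 = H XOR L = H
u6 = I1 OR u5 = L OR H = H
u7 = u2 NOR u6 = L NOR H = L

u2 = L, u4 = L, u7 = L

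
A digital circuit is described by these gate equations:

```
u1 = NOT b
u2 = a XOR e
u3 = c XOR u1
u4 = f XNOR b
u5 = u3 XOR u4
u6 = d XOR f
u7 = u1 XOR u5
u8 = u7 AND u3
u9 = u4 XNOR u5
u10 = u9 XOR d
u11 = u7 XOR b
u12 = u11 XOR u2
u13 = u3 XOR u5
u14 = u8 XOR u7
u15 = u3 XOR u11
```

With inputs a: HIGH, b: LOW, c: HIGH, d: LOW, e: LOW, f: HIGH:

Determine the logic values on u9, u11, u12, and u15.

u9 = HIGH; u11 = HIGH; u12 = LOW; u15 = HIGH

u1 = NOT b = NOT LOW = HIGH
u2 = a XOR e = HIGH XOR LOW = HIGH
u3 = c XOR u1 = HIGH XOR HIGH = LOW
u4 = f XNOR b = HIGH XNOR LOW = LOW
u5 = u3 XOR u4 = LOW XOR LOW = LOW
u7 = u1 XOR u5 = HIGH XOR LOW = HIGH
u9 = u4 XNOR u5 = LOW XNOR LOW = HIGH
u11 = u7 XOR b = HIGH XOR LOW = HIGH
u12 = u11 XOR u2 = HIGH XOR HIGH = LOW
u15 = u3 XOR u11 = LOW XOR HIGH = HIGH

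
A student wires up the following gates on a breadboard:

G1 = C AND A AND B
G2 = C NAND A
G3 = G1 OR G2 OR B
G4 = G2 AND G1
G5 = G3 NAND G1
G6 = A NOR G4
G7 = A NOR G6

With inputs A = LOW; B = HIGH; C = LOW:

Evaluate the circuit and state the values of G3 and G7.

G3 = HIGH; G7 = LOW

G1 = C AND A AND B = LOW AND LOW AND HIGH = LOW
G2 = C NAND A = LOW NAND LOW = HIGH
G3 = G1 OR G2 OR B = LOW OR HIGH OR HIGH = HIGH
G4 = G2 AND G1 = HIGH AND LOW = LOW
G6 = A NOR G4 = LOW NOR LOW = HIGH
G7 = A NOR G6 = LOW NOR HIGH = LOW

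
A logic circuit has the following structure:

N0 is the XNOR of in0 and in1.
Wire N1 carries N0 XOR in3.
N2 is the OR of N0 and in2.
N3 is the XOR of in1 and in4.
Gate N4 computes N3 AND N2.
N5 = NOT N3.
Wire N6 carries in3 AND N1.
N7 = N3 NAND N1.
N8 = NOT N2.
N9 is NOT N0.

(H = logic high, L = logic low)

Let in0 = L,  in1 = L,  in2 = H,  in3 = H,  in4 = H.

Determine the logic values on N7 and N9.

N0 = in0 XNOR in1 = L XNOR L = H
N1 = N0 XOR in3 = H XOR H = L
N3 = in1 XOR in4 = L XOR H = H
N7 = N3 NAND N1 = H NAND L = H
N9 = NOT N0 = NOT H = L

N7 = H; N9 = L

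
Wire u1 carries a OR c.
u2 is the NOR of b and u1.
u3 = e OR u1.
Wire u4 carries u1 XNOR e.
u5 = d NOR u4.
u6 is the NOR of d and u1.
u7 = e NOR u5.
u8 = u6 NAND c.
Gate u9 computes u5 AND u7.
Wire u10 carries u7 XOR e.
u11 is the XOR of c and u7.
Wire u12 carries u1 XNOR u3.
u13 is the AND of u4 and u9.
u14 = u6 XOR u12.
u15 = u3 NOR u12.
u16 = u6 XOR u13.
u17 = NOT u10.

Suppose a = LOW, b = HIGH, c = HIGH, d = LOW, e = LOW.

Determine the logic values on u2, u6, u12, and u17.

u1 = a OR c = LOW OR HIGH = HIGH
u2 = b NOR u1 = HIGH NOR HIGH = LOW
u3 = e OR u1 = LOW OR HIGH = HIGH
u4 = u1 XNOR e = HIGH XNOR LOW = LOW
u5 = d NOR u4 = LOW NOR LOW = HIGH
u6 = d NOR u1 = LOW NOR HIGH = LOW
u7 = e NOR u5 = LOW NOR HIGH = LOW
u10 = u7 XOR e = LOW XOR LOW = LOW
u12 = u1 XNOR u3 = HIGH XNOR HIGH = HIGH
u17 = NOT u10 = NOT LOW = HIGH

u2 = LOW, u6 = LOW, u12 = HIGH, u17 = HIGH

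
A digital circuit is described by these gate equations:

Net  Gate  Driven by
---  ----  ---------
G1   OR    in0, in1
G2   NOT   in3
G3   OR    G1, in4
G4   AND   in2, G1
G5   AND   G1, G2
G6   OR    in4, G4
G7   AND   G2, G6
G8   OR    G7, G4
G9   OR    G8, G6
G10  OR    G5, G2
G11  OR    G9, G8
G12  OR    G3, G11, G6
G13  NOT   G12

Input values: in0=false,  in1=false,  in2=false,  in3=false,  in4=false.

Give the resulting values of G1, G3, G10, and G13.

G1 = false; G3 = false; G10 = true; G13 = true

G1 = in0 OR in1 = false OR false = false
G2 = NOT in3 = NOT false = true
G3 = G1 OR in4 = false OR false = false
G4 = in2 AND G1 = false AND false = false
G5 = G1 AND G2 = false AND true = false
G6 = in4 OR G4 = false OR false = false
G7 = G2 AND G6 = true AND false = false
G8 = G7 OR G4 = false OR false = false
G9 = G8 OR G6 = false OR false = false
G10 = G5 OR G2 = false OR true = true
G11 = G9 OR G8 = false OR false = false
G12 = G3 OR G11 OR G6 = false OR false OR false = false
G13 = NOT G12 = NOT false = true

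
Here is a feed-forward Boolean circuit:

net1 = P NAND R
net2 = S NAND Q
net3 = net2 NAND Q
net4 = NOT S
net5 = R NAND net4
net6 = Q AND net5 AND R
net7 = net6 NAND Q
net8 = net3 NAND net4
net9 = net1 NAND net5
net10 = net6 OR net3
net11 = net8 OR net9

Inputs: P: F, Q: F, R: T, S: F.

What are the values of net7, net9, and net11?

net7 = T, net9 = T, net11 = T

net1 = P NAND R = F NAND T = T
net2 = S NAND Q = F NAND F = T
net3 = net2 NAND Q = T NAND F = T
net4 = NOT S = NOT F = T
net5 = R NAND net4 = T NAND T = F
net6 = Q AND net5 AND R = F AND F AND T = F
net7 = net6 NAND Q = F NAND F = T
net8 = net3 NAND net4 = T NAND T = F
net9 = net1 NAND net5 = T NAND F = T
net11 = net8 OR net9 = F OR T = T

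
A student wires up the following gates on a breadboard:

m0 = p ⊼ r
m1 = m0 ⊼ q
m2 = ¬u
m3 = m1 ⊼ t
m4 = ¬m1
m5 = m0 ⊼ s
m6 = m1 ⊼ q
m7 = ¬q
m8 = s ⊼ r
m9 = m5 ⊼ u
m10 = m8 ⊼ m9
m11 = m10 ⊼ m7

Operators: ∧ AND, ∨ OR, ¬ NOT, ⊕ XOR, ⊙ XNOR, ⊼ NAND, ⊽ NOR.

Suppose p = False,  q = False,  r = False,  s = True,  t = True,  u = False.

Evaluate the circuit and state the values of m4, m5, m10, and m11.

m0 = p NAND r = False NAND False = True
m1 = m0 NAND q = True NAND False = True
m4 = NOT m1 = NOT True = False
m5 = m0 NAND s = True NAND True = False
m7 = NOT q = NOT False = True
m8 = s NAND r = True NAND False = True
m9 = m5 NAND u = False NAND False = True
m10 = m8 NAND m9 = True NAND True = False
m11 = m10 NAND m7 = False NAND True = True

m4 = False  m5 = False  m10 = False  m11 = True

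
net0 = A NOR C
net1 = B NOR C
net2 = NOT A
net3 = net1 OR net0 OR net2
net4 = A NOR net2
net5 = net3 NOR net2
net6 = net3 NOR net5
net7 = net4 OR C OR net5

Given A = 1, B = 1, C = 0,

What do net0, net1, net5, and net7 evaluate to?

net0 = A NOR C = 1 NOR 0 = 0
net1 = B NOR C = 1 NOR 0 = 0
net2 = NOT A = NOT 1 = 0
net3 = net1 OR net0 OR net2 = 0 OR 0 OR 0 = 0
net4 = A NOR net2 = 1 NOR 0 = 0
net5 = net3 NOR net2 = 0 NOR 0 = 1
net7 = net4 OR C OR net5 = 0 OR 0 OR 1 = 1

net0 = 0; net1 = 0; net5 = 1; net7 = 1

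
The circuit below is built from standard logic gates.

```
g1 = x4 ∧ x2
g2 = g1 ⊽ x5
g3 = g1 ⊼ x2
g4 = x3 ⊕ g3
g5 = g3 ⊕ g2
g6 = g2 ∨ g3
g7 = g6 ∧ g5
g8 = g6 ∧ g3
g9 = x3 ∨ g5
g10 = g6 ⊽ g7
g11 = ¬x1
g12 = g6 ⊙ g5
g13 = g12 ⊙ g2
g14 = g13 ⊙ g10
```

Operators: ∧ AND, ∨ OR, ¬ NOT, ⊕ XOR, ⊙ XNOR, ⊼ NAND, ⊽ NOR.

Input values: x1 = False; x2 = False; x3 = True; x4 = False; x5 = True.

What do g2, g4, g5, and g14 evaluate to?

g2 = False; g4 = False; g5 = True; g14 = True

g1 = x4 AND x2 = False AND False = False
g2 = g1 NOR x5 = False NOR True = False
g3 = g1 NAND x2 = False NAND False = True
g4 = x3 XOR g3 = True XOR True = False
g5 = g3 XOR g2 = True XOR False = True
g6 = g2 OR g3 = False OR True = True
g7 = g6 AND g5 = True AND True = True
g10 = g6 NOR g7 = True NOR True = False
g12 = g6 XNOR g5 = True XNOR True = True
g13 = g12 XNOR g2 = True XNOR False = False
g14 = g13 XNOR g10 = False XNOR False = True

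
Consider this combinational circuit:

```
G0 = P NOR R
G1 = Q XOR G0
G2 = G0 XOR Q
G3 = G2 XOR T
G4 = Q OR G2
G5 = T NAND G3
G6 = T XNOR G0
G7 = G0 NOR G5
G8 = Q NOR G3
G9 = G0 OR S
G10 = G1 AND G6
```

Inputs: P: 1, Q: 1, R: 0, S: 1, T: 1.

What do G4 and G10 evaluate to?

G4 = 1; G10 = 0

G0 = P NOR R = 1 NOR 0 = 0
G1 = Q XOR G0 = 1 XOR 0 = 1
G2 = G0 XOR Q = 0 XOR 1 = 1
G4 = Q OR G2 = 1 OR 1 = 1
G6 = T XNOR G0 = 1 XNOR 0 = 0
G10 = G1 AND G6 = 1 AND 0 = 0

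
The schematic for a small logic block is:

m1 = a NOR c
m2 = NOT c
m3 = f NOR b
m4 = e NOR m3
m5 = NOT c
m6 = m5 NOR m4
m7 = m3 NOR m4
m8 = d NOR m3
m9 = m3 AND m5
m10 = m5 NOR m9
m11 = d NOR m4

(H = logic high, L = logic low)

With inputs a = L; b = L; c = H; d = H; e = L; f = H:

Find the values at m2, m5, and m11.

m2 = NOT c = NOT H = L
m3 = f NOR b = H NOR L = L
m4 = e NOR m3 = L NOR L = H
m5 = NOT c = NOT H = L
m11 = d NOR m4 = H NOR H = L

m2 = L, m5 = L, m11 = L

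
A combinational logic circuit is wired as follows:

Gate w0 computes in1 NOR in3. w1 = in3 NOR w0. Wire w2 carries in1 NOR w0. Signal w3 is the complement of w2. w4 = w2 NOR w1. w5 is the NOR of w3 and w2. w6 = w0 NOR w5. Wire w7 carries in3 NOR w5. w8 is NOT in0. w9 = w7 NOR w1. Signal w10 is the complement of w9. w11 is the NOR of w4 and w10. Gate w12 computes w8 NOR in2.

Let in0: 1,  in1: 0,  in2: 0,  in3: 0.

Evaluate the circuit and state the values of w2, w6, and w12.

w2 = 0, w6 = 0, w12 = 1

w0 = in1 NOR in3 = 0 NOR 0 = 1
w2 = in1 NOR w0 = 0 NOR 1 = 0
w3 = NOT w2 = NOT 0 = 1
w5 = w3 NOR w2 = 1 NOR 0 = 0
w6 = w0 NOR w5 = 1 NOR 0 = 0
w8 = NOT in0 = NOT 1 = 0
w12 = w8 NOR in2 = 0 NOR 0 = 1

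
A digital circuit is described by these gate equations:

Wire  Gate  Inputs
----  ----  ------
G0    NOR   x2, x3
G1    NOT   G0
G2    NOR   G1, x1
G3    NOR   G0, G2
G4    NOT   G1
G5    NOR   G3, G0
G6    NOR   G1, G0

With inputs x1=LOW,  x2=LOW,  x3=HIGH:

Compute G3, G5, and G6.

G3 = HIGH, G5 = LOW, G6 = LOW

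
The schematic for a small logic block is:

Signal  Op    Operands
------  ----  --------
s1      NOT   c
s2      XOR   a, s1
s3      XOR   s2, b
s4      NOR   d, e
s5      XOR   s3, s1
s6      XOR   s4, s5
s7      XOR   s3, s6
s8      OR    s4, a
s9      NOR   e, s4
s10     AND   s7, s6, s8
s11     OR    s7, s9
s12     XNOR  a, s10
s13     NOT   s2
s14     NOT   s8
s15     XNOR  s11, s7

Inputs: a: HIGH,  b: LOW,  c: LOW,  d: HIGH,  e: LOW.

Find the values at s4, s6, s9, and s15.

s1 = NOT c = NOT LOW = HIGH
s2 = a XOR s1 = HIGH XOR HIGH = LOW
s3 = s2 XOR b = LOW XOR LOW = LOW
s4 = d NOR e = HIGH NOR LOW = LOW
s5 = s3 XOR s1 = LOW XOR HIGH = HIGH
s6 = s4 XOR s5 = LOW XOR HIGH = HIGH
s7 = s3 XOR s6 = LOW XOR HIGH = HIGH
s9 = e NOR s4 = LOW NOR LOW = HIGH
s11 = s7 OR s9 = HIGH OR HIGH = HIGH
s15 = s11 XNOR s7 = HIGH XNOR HIGH = HIGH

s4 = LOW, s6 = HIGH, s9 = HIGH, s15 = HIGH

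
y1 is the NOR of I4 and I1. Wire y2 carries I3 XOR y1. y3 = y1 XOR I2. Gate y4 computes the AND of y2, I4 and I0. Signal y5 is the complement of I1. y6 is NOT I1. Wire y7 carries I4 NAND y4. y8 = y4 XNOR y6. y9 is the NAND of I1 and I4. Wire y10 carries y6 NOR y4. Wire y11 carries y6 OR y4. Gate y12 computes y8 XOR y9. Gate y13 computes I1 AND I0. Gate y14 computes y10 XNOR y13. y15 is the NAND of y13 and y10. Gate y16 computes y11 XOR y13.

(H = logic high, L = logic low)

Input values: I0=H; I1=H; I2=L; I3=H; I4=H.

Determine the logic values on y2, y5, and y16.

y2 = H, y5 = L, y16 = L

y1 = I4 NOR I1 = H NOR H = L
y2 = I3 XOR y1 = H XOR L = H
y4 = y2 AND I4 AND I0 = H AND H AND H = H
y5 = NOT I1 = NOT H = L
y6 = NOT I1 = NOT H = L
y11 = y6 OR y4 = L OR H = H
y13 = I1 AND I0 = H AND H = H
y16 = y11 XOR y13 = H XOR H = L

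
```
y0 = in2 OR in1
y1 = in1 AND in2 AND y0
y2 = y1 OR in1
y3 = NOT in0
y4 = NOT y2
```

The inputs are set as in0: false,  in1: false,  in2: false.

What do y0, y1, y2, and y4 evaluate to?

y0 = in2 OR in1 = false OR false = false
y1 = in1 AND in2 AND y0 = false AND false AND false = false
y2 = y1 OR in1 = false OR false = false
y4 = NOT y2 = NOT false = true

y0 = false, y1 = false, y2 = false, y4 = true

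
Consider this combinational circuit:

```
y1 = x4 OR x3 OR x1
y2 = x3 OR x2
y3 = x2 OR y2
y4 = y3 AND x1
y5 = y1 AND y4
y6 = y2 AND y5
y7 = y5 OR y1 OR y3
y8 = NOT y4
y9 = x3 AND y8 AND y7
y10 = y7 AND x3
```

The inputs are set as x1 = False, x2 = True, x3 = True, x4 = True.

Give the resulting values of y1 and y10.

y1 = x4 OR x3 OR x1 = True OR True OR False = True
y2 = x3 OR x2 = True OR True = True
y3 = x2 OR y2 = True OR True = True
y4 = y3 AND x1 = True AND False = False
y5 = y1 AND y4 = True AND False = False
y7 = y5 OR y1 OR y3 = False OR True OR True = True
y10 = y7 AND x3 = True AND True = True

y1 = True; y10 = True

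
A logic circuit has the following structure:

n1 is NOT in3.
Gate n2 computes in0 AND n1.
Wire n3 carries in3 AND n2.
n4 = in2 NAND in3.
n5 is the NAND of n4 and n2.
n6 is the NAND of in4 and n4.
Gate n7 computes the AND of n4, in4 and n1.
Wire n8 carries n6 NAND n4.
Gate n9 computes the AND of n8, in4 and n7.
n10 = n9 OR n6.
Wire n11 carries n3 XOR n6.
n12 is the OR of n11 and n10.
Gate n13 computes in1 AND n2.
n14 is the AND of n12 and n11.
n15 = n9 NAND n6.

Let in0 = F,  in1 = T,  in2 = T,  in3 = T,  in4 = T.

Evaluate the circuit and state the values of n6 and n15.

n6 = T, n15 = T

n1 = NOT in3 = NOT T = F
n4 = in2 NAND in3 = T NAND T = F
n6 = in4 NAND n4 = T NAND F = T
n7 = n4 AND in4 AND n1 = F AND T AND F = F
n8 = n6 NAND n4 = T NAND F = T
n9 = n8 AND in4 AND n7 = T AND T AND F = F
n15 = n9 NAND n6 = F NAND T = T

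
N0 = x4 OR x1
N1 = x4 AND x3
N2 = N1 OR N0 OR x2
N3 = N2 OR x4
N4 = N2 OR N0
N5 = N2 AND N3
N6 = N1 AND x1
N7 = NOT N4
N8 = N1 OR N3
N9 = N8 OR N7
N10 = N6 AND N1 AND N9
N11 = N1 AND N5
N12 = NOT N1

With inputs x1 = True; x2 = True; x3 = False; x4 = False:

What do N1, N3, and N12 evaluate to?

N1 = False, N3 = True, N12 = True

N0 = x4 OR x1 = False OR True = True
N1 = x4 AND x3 = False AND False = False
N2 = N1 OR N0 OR x2 = False OR True OR True = True
N3 = N2 OR x4 = True OR False = True
N12 = NOT N1 = NOT False = True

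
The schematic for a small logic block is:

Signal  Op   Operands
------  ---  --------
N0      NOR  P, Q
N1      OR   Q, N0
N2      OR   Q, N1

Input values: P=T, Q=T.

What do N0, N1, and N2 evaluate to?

N0 = F, N1 = T, N2 = T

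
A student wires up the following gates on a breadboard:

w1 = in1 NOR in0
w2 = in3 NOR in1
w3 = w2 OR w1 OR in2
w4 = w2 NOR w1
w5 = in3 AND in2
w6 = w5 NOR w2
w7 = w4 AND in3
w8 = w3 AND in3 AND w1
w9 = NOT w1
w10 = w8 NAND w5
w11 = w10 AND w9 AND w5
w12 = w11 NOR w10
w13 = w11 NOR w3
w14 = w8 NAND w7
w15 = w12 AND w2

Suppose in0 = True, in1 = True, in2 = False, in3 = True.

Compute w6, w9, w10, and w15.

w1 = in1 NOR in0 = True NOR True = False
w2 = in3 NOR in1 = True NOR True = False
w3 = w2 OR w1 OR in2 = False OR False OR False = False
w5 = in3 AND in2 = True AND False = False
w6 = w5 NOR w2 = False NOR False = True
w8 = w3 AND in3 AND w1 = False AND True AND False = False
w9 = NOT w1 = NOT False = True
w10 = w8 NAND w5 = False NAND False = True
w11 = w10 AND w9 AND w5 = True AND True AND False = False
w12 = w11 NOR w10 = False NOR True = False
w15 = w12 AND w2 = False AND False = False

w6 = True; w9 = True; w10 = True; w15 = False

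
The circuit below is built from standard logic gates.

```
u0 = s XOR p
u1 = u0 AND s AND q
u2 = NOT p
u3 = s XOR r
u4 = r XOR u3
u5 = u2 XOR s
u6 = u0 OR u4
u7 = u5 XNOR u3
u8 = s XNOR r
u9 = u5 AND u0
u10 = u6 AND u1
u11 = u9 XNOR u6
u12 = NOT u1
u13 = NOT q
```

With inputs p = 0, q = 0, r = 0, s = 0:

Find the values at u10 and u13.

u0 = s XOR p = 0 XOR 0 = 0
u1 = u0 AND s AND q = 0 AND 0 AND 0 = 0
u3 = s XOR r = 0 XOR 0 = 0
u4 = r XOR u3 = 0 XOR 0 = 0
u6 = u0 OR u4 = 0 OR 0 = 0
u10 = u6 AND u1 = 0 AND 0 = 0
u13 = NOT q = NOT 0 = 1

u10 = 0; u13 = 1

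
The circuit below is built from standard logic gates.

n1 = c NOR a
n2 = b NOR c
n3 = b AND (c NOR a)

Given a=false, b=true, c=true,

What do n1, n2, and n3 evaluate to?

n1 = true NOR false = false
n2 = true NOR true = false
n3 = true AND (true NOR false) = false

n1 = false; n2 = false; n3 = false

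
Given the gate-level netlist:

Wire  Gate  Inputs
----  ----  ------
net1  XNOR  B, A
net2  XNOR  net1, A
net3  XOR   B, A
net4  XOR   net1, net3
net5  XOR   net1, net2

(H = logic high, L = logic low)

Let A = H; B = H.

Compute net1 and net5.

net1 = B XNOR A = H XNOR H = H
net2 = net1 XNOR A = H XNOR H = H
net5 = net1 XOR net2 = H XOR H = L

net1 = H  net5 = L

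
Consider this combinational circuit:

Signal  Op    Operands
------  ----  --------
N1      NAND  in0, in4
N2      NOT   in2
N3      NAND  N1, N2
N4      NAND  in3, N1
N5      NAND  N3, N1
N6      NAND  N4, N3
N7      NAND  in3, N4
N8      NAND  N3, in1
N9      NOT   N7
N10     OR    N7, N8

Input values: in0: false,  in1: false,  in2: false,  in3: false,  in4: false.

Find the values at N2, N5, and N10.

N2 = true  N5 = true  N10 = true

N1 = in0 NAND in4 = false NAND false = true
N2 = NOT in2 = NOT false = true
N3 = N1 NAND N2 = true NAND true = false
N4 = in3 NAND N1 = false NAND true = true
N5 = N3 NAND N1 = false NAND true = true
N7 = in3 NAND N4 = false NAND true = true
N8 = N3 NAND in1 = false NAND false = true
N10 = N7 OR N8 = true OR true = true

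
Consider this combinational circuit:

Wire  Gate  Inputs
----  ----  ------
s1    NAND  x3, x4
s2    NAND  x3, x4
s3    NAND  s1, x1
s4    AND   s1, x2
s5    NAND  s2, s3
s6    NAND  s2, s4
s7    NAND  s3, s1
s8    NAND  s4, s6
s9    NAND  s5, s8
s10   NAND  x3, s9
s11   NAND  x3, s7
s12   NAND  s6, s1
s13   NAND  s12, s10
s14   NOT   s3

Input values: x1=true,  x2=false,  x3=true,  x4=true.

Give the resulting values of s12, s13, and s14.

s12 = true; s13 = false; s14 = false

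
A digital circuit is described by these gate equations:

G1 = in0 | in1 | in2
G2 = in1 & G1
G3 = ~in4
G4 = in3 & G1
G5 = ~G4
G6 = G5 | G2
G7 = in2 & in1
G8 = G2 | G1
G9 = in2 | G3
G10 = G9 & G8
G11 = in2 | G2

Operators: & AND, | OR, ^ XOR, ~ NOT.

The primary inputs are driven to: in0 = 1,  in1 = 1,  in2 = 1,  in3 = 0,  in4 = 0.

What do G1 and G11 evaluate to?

G1 = in0 OR in1 OR in2 = 1 OR 1 OR 1 = 1
G2 = in1 AND G1 = 1 AND 1 = 1
G11 = in2 OR G2 = 1 OR 1 = 1

G1 = 1, G11 = 1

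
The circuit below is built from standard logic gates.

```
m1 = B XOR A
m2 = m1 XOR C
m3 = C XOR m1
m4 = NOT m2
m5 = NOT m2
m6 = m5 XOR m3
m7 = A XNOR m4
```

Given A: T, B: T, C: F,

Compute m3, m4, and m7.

m3 = F; m4 = T; m7 = T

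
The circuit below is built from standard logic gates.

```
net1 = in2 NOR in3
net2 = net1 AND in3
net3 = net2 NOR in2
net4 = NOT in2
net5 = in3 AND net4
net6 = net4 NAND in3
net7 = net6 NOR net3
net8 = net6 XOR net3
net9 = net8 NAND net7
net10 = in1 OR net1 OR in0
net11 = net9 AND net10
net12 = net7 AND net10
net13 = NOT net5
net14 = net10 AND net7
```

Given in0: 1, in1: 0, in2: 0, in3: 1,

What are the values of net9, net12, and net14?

net9 = 1, net12 = 0, net14 = 0

net1 = in2 NOR in3 = 0 NOR 1 = 0
net2 = net1 AND in3 = 0 AND 1 = 0
net3 = net2 NOR in2 = 0 NOR 0 = 1
net4 = NOT in2 = NOT 0 = 1
net6 = net4 NAND in3 = 1 NAND 1 = 0
net7 = net6 NOR net3 = 0 NOR 1 = 0
net8 = net6 XOR net3 = 0 XOR 1 = 1
net9 = net8 NAND net7 = 1 NAND 0 = 1
net10 = in1 OR net1 OR in0 = 0 OR 0 OR 1 = 1
net12 = net7 AND net10 = 0 AND 1 = 0
net14 = net10 AND net7 = 1 AND 0 = 0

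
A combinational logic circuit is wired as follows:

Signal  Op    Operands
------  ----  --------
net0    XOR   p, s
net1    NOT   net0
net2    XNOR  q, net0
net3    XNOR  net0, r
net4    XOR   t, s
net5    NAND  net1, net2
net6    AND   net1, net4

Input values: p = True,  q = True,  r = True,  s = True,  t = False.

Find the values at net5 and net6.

net5 = True, net6 = True

net0 = p XOR s = True XOR True = False
net1 = NOT net0 = NOT False = True
net2 = q XNOR net0 = True XNOR False = False
net4 = t XOR s = False XOR True = True
net5 = net1 NAND net2 = True NAND False = True
net6 = net1 AND net4 = True AND True = True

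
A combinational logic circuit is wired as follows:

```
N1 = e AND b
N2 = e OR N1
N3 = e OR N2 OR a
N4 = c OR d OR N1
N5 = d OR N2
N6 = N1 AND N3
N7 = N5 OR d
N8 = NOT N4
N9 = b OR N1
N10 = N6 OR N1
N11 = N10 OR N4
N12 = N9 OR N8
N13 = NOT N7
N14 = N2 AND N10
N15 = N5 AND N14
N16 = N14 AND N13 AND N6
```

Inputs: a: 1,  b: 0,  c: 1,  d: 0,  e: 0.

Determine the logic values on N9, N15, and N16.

N1 = e AND b = 0 AND 0 = 0
N2 = e OR N1 = 0 OR 0 = 0
N3 = e OR N2 OR a = 0 OR 0 OR 1 = 1
N5 = d OR N2 = 0 OR 0 = 0
N6 = N1 AND N3 = 0 AND 1 = 0
N7 = N5 OR d = 0 OR 0 = 0
N9 = b OR N1 = 0 OR 0 = 0
N10 = N6 OR N1 = 0 OR 0 = 0
N13 = NOT N7 = NOT 0 = 1
N14 = N2 AND N10 = 0 AND 0 = 0
N15 = N5 AND N14 = 0 AND 0 = 0
N16 = N14 AND N13 AND N6 = 0 AND 1 AND 0 = 0

N9 = 0, N15 = 0, N16 = 0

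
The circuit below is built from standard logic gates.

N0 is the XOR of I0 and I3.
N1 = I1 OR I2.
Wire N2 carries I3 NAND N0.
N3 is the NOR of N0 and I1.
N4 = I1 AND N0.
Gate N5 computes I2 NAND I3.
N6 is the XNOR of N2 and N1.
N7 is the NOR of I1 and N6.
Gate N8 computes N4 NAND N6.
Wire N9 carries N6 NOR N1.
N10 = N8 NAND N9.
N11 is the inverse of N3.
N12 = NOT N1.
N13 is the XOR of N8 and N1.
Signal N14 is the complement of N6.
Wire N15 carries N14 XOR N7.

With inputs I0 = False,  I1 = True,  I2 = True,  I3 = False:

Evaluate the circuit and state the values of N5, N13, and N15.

N0 = I0 XOR I3 = False XOR False = False
N1 = I1 OR I2 = True OR True = True
N2 = I3 NAND N0 = False NAND False = True
N4 = I1 AND N0 = True AND False = False
N5 = I2 NAND I3 = True NAND False = True
N6 = N2 XNOR N1 = True XNOR True = True
N7 = I1 NOR N6 = True NOR True = False
N8 = N4 NAND N6 = False NAND True = True
N13 = N8 XOR N1 = True XOR True = False
N14 = NOT N6 = NOT True = False
N15 = N14 XOR N7 = False XOR False = False

N5 = True, N13 = False, N15 = False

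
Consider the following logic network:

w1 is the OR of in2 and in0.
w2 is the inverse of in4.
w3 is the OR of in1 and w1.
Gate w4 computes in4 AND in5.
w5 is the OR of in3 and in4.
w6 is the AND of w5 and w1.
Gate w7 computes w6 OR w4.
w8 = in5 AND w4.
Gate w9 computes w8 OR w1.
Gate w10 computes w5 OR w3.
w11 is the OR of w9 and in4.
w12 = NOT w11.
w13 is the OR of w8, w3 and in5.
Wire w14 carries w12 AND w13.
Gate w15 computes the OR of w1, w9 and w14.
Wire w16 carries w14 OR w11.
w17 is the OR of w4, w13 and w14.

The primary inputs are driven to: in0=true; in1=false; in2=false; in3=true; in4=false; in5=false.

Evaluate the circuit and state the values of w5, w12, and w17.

w5 = true, w12 = false, w17 = true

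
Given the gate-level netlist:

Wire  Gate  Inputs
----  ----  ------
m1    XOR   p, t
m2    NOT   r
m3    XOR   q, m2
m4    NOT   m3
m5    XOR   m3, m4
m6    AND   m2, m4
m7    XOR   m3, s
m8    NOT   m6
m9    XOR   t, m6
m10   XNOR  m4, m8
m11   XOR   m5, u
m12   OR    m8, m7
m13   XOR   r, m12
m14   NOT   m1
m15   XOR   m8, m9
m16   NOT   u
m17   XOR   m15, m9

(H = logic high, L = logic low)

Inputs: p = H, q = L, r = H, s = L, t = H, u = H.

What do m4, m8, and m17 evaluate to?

m4 = H, m8 = H, m17 = H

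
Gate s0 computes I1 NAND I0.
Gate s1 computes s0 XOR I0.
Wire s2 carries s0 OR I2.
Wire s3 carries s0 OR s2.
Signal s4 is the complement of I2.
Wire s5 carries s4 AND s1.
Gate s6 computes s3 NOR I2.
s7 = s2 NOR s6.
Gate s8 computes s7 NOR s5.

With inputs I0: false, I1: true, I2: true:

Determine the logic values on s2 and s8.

s2 = true; s8 = true

s0 = I1 NAND I0 = true NAND false = true
s1 = s0 XOR I0 = true XOR false = true
s2 = s0 OR I2 = true OR true = true
s3 = s0 OR s2 = true OR true = true
s4 = NOT I2 = NOT true = false
s5 = s4 AND s1 = false AND true = false
s6 = s3 NOR I2 = true NOR true = false
s7 = s2 NOR s6 = true NOR false = false
s8 = s7 NOR s5 = false NOR false = true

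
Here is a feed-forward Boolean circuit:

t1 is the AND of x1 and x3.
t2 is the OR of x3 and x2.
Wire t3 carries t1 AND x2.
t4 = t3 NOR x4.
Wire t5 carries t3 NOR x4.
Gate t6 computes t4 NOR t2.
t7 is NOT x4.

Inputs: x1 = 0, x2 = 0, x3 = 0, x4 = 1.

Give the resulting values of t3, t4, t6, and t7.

t3 = 0, t4 = 0, t6 = 1, t7 = 0

t1 = x1 AND x3 = 0 AND 0 = 0
t2 = x3 OR x2 = 0 OR 0 = 0
t3 = t1 AND x2 = 0 AND 0 = 0
t4 = t3 NOR x4 = 0 NOR 1 = 0
t6 = t4 NOR t2 = 0 NOR 0 = 1
t7 = NOT x4 = NOT 1 = 0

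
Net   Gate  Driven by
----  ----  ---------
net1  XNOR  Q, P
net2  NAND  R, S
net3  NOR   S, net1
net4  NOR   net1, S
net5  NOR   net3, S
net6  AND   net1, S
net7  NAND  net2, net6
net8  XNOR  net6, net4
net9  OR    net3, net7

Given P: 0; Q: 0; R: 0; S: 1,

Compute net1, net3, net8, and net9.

net1 = 1, net3 = 0, net8 = 0, net9 = 0

net1 = Q XNOR P = 0 XNOR 0 = 1
net2 = R NAND S = 0 NAND 1 = 1
net3 = S NOR net1 = 1 NOR 1 = 0
net4 = net1 NOR S = 1 NOR 1 = 0
net6 = net1 AND S = 1 AND 1 = 1
net7 = net2 NAND net6 = 1 NAND 1 = 0
net8 = net6 XNOR net4 = 1 XNOR 0 = 0
net9 = net3 OR net7 = 0 OR 0 = 0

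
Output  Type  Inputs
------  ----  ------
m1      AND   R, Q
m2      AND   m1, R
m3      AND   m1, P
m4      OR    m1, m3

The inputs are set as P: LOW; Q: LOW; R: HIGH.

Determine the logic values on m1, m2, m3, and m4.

m1 = LOW  m2 = LOW  m3 = LOW  m4 = LOW

m1 = R AND Q = HIGH AND LOW = LOW
m2 = m1 AND R = LOW AND HIGH = LOW
m3 = m1 AND P = LOW AND LOW = LOW
m4 = m1 OR m3 = LOW OR LOW = LOW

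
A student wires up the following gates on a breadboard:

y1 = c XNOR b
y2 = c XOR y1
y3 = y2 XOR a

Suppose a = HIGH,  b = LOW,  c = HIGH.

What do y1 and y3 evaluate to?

y1 = LOW, y3 = LOW

y1 = c XNOR b = HIGH XNOR LOW = LOW
y2 = c XOR y1 = HIGH XOR LOW = HIGH
y3 = y2 XOR a = HIGH XOR HIGH = LOW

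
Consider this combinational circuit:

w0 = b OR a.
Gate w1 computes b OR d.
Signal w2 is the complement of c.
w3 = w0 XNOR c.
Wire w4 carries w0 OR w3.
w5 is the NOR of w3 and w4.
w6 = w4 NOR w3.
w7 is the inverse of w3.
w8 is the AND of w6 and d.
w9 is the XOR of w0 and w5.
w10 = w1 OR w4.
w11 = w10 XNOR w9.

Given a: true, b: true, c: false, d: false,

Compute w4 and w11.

w4 = true, w11 = true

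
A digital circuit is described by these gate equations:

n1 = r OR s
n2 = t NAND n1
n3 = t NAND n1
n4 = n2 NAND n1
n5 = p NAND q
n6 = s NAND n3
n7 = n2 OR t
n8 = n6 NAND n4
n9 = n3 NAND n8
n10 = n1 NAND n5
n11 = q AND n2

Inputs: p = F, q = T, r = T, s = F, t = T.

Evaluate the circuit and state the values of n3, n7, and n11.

n3 = F, n7 = T, n11 = F

n1 = r OR s = T OR F = T
n2 = t NAND n1 = T NAND T = F
n3 = t NAND n1 = T NAND T = F
n7 = n2 OR t = F OR T = T
n11 = q AND n2 = T AND F = F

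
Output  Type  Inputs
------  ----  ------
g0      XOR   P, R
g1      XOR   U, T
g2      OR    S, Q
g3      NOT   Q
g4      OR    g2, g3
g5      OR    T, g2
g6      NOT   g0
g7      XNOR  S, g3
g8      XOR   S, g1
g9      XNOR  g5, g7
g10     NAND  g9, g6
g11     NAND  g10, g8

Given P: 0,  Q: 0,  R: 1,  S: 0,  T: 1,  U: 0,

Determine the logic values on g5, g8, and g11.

g5 = 1, g8 = 1, g11 = 0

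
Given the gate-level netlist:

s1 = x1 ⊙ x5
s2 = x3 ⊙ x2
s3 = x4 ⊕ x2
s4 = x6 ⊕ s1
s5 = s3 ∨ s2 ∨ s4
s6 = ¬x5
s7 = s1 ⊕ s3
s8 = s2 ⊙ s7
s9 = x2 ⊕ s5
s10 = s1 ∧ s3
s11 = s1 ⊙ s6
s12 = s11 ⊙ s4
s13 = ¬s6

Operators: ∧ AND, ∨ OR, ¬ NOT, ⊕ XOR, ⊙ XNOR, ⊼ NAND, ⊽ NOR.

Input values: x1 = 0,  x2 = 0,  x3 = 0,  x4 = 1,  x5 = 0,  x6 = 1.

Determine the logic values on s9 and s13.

s9 = 1; s13 = 0

s1 = x1 XNOR x5 = 0 XNOR 0 = 1
s2 = x3 XNOR x2 = 0 XNOR 0 = 1
s3 = x4 XOR x2 = 1 XOR 0 = 1
s4 = x6 XOR s1 = 1 XOR 1 = 0
s5 = s3 OR s2 OR s4 = 1 OR 1 OR 0 = 1
s6 = NOT x5 = NOT 0 = 1
s9 = x2 XOR s5 = 0 XOR 1 = 1
s13 = NOT s6 = NOT 1 = 0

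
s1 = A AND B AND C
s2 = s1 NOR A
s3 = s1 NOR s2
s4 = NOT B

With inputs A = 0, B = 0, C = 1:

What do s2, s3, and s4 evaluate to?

s1 = A AND B AND C = 0 AND 0 AND 1 = 0
s2 = s1 NOR A = 0 NOR 0 = 1
s3 = s1 NOR s2 = 0 NOR 1 = 0
s4 = NOT B = NOT 0 = 1

s2 = 1; s3 = 0; s4 = 1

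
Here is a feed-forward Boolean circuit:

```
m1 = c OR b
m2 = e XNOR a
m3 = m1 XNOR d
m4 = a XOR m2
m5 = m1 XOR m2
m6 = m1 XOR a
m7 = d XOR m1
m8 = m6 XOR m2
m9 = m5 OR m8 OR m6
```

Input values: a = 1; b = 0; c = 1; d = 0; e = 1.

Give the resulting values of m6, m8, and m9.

m6 = 0  m8 = 1  m9 = 1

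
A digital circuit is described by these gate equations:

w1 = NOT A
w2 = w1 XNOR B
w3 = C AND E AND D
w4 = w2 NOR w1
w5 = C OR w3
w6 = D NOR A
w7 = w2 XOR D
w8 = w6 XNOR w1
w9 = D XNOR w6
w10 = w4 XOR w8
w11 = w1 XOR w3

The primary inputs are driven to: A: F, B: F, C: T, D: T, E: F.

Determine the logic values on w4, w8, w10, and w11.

w1 = NOT A = NOT F = T
w2 = w1 XNOR B = T XNOR F = F
w3 = C AND E AND D = T AND F AND T = F
w4 = w2 NOR w1 = F NOR T = F
w6 = D NOR A = T NOR F = F
w8 = w6 XNOR w1 = F XNOR T = F
w10 = w4 XOR w8 = F XOR F = F
w11 = w1 XOR w3 = T XOR F = T

w4 = F, w8 = F, w10 = F, w11 = T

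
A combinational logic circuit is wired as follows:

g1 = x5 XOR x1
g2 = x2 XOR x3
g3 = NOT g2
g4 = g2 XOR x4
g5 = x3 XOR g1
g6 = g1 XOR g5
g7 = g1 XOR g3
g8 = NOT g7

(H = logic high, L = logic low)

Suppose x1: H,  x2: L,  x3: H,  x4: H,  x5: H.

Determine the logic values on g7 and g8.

g1 = x5 XOR x1 = H XOR H = L
g2 = x2 XOR x3 = L XOR H = H
g3 = NOT g2 = NOT H = L
g7 = g1 XOR g3 = L XOR L = L
g8 = NOT g7 = NOT L = H

g7 = L; g8 = H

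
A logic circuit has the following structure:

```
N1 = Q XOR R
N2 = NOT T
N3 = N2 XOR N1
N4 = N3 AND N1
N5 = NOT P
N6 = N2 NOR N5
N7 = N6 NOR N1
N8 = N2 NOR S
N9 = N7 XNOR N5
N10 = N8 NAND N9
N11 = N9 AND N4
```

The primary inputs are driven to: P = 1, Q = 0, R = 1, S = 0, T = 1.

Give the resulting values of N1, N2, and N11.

N1 = 1, N2 = 0, N11 = 1

N1 = Q XOR R = 0 XOR 1 = 1
N2 = NOT T = NOT 1 = 0
N3 = N2 XOR N1 = 0 XOR 1 = 1
N4 = N3 AND N1 = 1 AND 1 = 1
N5 = NOT P = NOT 1 = 0
N6 = N2 NOR N5 = 0 NOR 0 = 1
N7 = N6 NOR N1 = 1 NOR 1 = 0
N9 = N7 XNOR N5 = 0 XNOR 0 = 1
N11 = N9 AND N4 = 1 AND 1 = 1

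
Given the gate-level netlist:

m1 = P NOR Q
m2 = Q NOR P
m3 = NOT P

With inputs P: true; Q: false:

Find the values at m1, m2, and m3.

m1 = P NOR Q = true NOR false = false
m2 = Q NOR P = false NOR true = false
m3 = NOT P = NOT true = false

m1 = false, m2 = false, m3 = false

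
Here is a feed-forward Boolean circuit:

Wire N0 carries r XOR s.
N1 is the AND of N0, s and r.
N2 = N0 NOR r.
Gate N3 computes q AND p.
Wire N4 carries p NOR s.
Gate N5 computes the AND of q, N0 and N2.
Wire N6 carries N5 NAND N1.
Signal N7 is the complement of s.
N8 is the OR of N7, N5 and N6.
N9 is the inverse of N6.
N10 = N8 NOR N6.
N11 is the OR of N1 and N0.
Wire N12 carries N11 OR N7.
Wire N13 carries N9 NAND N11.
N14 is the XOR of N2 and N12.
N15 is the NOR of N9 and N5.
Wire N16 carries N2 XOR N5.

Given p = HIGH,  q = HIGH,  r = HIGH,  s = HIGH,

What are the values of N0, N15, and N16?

N0 = r XOR s = HIGH XOR HIGH = LOW
N1 = N0 AND s AND r = LOW AND HIGH AND HIGH = LOW
N2 = N0 NOR r = LOW NOR HIGH = LOW
N5 = q AND N0 AND N2 = HIGH AND LOW AND LOW = LOW
N6 = N5 NAND N1 = LOW NAND LOW = HIGH
N9 = NOT N6 = NOT HIGH = LOW
N15 = N9 NOR N5 = LOW NOR LOW = HIGH
N16 = N2 XOR N5 = LOW XOR LOW = LOW

N0 = LOW; N15 = HIGH; N16 = LOW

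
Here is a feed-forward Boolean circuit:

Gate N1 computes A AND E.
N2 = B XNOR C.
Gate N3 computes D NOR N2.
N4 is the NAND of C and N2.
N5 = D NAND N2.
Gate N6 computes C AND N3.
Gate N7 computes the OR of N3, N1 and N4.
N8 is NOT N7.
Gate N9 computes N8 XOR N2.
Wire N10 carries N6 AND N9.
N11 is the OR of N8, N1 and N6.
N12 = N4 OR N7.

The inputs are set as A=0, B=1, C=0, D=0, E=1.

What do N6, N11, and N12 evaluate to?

N1 = A AND E = 0 AND 1 = 0
N2 = B XNOR C = 1 XNOR 0 = 0
N3 = D NOR N2 = 0 NOR 0 = 1
N4 = C NAND N2 = 0 NAND 0 = 1
N6 = C AND N3 = 0 AND 1 = 0
N7 = N3 OR N1 OR N4 = 1 OR 0 OR 1 = 1
N8 = NOT N7 = NOT 1 = 0
N11 = N8 OR N1 OR N6 = 0 OR 0 OR 0 = 0
N12 = N4 OR N7 = 1 OR 1 = 1

N6 = 0  N11 = 0  N12 = 1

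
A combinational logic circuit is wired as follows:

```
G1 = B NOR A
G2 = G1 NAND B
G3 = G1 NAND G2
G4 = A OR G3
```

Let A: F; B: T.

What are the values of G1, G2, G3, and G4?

G1 = B NOR A = T NOR F = F
G2 = G1 NAND B = F NAND T = T
G3 = G1 NAND G2 = F NAND T = T
G4 = A OR G3 = F OR T = T

G1 = F, G2 = T, G3 = T, G4 = T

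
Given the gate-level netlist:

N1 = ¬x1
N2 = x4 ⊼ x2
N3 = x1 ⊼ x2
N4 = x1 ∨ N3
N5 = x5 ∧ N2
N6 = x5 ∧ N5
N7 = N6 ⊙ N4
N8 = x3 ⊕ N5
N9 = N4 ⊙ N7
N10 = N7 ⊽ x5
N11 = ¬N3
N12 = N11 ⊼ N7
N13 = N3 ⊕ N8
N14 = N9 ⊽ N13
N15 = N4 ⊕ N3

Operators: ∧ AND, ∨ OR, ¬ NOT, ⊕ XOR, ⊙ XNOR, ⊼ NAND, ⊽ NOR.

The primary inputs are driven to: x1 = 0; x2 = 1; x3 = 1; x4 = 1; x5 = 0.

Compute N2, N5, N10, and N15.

N2 = 0, N5 = 0, N10 = 1, N15 = 0

N2 = x4 NAND x2 = 1 NAND 1 = 0
N3 = x1 NAND x2 = 0 NAND 1 = 1
N4 = x1 OR N3 = 0 OR 1 = 1
N5 = x5 AND N2 = 0 AND 0 = 0
N6 = x5 AND N5 = 0 AND 0 = 0
N7 = N6 XNOR N4 = 0 XNOR 1 = 0
N10 = N7 NOR x5 = 0 NOR 0 = 1
N15 = N4 XOR N3 = 1 XOR 1 = 0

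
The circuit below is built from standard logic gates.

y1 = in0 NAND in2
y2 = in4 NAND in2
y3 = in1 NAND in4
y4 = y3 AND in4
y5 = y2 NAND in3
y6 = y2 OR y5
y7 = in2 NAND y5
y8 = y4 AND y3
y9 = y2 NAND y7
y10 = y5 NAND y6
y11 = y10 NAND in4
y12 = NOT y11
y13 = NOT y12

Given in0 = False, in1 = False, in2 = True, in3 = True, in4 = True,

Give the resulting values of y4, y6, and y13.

y4 = True; y6 = True; y13 = True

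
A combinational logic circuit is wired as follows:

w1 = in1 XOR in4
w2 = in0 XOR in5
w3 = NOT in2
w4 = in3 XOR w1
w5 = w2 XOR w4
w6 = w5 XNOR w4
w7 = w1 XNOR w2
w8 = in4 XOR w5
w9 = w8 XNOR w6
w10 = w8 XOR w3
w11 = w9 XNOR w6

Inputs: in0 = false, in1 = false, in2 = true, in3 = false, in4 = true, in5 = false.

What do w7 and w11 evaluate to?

w7 = false, w11 = false

w1 = in1 XOR in4 = false XOR true = true
w2 = in0 XOR in5 = false XOR false = false
w4 = in3 XOR w1 = false XOR true = true
w5 = w2 XOR w4 = false XOR true = true
w6 = w5 XNOR w4 = true XNOR true = true
w7 = w1 XNOR w2 = true XNOR false = false
w8 = in4 XOR w5 = true XOR true = false
w9 = w8 XNOR w6 = false XNOR true = false
w11 = w9 XNOR w6 = false XNOR true = false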